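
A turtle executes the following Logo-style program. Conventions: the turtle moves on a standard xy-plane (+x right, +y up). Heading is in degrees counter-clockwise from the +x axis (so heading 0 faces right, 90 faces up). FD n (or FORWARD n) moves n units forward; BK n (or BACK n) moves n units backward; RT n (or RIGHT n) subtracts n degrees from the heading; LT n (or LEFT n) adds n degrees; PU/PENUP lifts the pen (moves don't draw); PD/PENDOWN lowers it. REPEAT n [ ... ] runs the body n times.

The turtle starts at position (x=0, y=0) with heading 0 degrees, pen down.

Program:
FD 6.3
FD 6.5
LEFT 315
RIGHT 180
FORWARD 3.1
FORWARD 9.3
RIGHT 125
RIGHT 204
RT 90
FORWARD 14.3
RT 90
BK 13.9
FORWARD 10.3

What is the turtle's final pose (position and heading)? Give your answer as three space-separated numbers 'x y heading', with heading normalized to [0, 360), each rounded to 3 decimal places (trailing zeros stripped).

Executing turtle program step by step:
Start: pos=(0,0), heading=0, pen down
FD 6.3: (0,0) -> (6.3,0) [heading=0, draw]
FD 6.5: (6.3,0) -> (12.8,0) [heading=0, draw]
LT 315: heading 0 -> 315
RT 180: heading 315 -> 135
FD 3.1: (12.8,0) -> (10.608,2.192) [heading=135, draw]
FD 9.3: (10.608,2.192) -> (4.032,8.768) [heading=135, draw]
RT 125: heading 135 -> 10
RT 204: heading 10 -> 166
RT 90: heading 166 -> 76
FD 14.3: (4.032,8.768) -> (7.491,22.643) [heading=76, draw]
RT 90: heading 76 -> 346
BK 13.9: (7.491,22.643) -> (-5.996,26.006) [heading=346, draw]
FD 10.3: (-5.996,26.006) -> (3.998,23.514) [heading=346, draw]
Final: pos=(3.998,23.514), heading=346, 7 segment(s) drawn

Answer: 3.998 23.514 346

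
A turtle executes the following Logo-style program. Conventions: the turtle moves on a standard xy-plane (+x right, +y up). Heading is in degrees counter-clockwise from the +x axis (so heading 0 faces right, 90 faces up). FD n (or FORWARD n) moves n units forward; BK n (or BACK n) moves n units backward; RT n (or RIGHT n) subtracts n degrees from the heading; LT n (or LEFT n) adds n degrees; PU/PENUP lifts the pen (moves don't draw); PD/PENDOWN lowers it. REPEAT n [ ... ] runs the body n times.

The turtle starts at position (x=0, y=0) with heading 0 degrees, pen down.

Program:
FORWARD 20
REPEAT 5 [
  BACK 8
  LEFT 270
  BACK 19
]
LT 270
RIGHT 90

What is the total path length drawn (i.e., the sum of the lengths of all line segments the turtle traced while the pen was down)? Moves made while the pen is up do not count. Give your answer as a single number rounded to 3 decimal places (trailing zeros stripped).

Answer: 155

Derivation:
Executing turtle program step by step:
Start: pos=(0,0), heading=0, pen down
FD 20: (0,0) -> (20,0) [heading=0, draw]
REPEAT 5 [
  -- iteration 1/5 --
  BK 8: (20,0) -> (12,0) [heading=0, draw]
  LT 270: heading 0 -> 270
  BK 19: (12,0) -> (12,19) [heading=270, draw]
  -- iteration 2/5 --
  BK 8: (12,19) -> (12,27) [heading=270, draw]
  LT 270: heading 270 -> 180
  BK 19: (12,27) -> (31,27) [heading=180, draw]
  -- iteration 3/5 --
  BK 8: (31,27) -> (39,27) [heading=180, draw]
  LT 270: heading 180 -> 90
  BK 19: (39,27) -> (39,8) [heading=90, draw]
  -- iteration 4/5 --
  BK 8: (39,8) -> (39,0) [heading=90, draw]
  LT 270: heading 90 -> 0
  BK 19: (39,0) -> (20,0) [heading=0, draw]
  -- iteration 5/5 --
  BK 8: (20,0) -> (12,0) [heading=0, draw]
  LT 270: heading 0 -> 270
  BK 19: (12,0) -> (12,19) [heading=270, draw]
]
LT 270: heading 270 -> 180
RT 90: heading 180 -> 90
Final: pos=(12,19), heading=90, 11 segment(s) drawn

Segment lengths:
  seg 1: (0,0) -> (20,0), length = 20
  seg 2: (20,0) -> (12,0), length = 8
  seg 3: (12,0) -> (12,19), length = 19
  seg 4: (12,19) -> (12,27), length = 8
  seg 5: (12,27) -> (31,27), length = 19
  seg 6: (31,27) -> (39,27), length = 8
  seg 7: (39,27) -> (39,8), length = 19
  seg 8: (39,8) -> (39,0), length = 8
  seg 9: (39,0) -> (20,0), length = 19
  seg 10: (20,0) -> (12,0), length = 8
  seg 11: (12,0) -> (12,19), length = 19
Total = 155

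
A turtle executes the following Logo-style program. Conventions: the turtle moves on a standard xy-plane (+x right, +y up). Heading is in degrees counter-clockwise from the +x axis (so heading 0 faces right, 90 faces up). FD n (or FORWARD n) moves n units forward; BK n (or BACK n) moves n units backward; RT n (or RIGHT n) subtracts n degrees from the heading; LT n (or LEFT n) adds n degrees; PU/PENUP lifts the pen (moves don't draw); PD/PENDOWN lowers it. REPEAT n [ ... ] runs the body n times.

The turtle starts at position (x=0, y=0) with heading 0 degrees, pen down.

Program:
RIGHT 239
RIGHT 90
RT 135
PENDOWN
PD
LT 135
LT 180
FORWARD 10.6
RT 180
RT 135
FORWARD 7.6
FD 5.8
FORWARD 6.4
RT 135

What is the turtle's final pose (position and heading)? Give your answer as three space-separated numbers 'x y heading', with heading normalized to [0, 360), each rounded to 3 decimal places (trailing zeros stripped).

Executing turtle program step by step:
Start: pos=(0,0), heading=0, pen down
RT 239: heading 0 -> 121
RT 90: heading 121 -> 31
RT 135: heading 31 -> 256
PD: pen down
PD: pen down
LT 135: heading 256 -> 31
LT 180: heading 31 -> 211
FD 10.6: (0,0) -> (-9.086,-5.459) [heading=211, draw]
RT 180: heading 211 -> 31
RT 135: heading 31 -> 256
FD 7.6: (-9.086,-5.459) -> (-10.925,-12.834) [heading=256, draw]
FD 5.8: (-10.925,-12.834) -> (-12.328,-18.461) [heading=256, draw]
FD 6.4: (-12.328,-18.461) -> (-13.876,-24.671) [heading=256, draw]
RT 135: heading 256 -> 121
Final: pos=(-13.876,-24.671), heading=121, 4 segment(s) drawn

Answer: -13.876 -24.671 121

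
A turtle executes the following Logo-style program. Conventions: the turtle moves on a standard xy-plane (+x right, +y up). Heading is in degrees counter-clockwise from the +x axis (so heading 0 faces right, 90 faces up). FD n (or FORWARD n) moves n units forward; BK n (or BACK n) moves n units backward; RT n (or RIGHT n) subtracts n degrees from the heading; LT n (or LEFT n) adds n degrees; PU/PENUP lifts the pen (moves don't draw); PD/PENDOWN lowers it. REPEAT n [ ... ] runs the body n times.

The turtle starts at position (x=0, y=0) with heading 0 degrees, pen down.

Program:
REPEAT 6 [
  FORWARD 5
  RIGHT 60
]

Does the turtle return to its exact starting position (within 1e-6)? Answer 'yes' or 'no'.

Answer: yes

Derivation:
Executing turtle program step by step:
Start: pos=(0,0), heading=0, pen down
REPEAT 6 [
  -- iteration 1/6 --
  FD 5: (0,0) -> (5,0) [heading=0, draw]
  RT 60: heading 0 -> 300
  -- iteration 2/6 --
  FD 5: (5,0) -> (7.5,-4.33) [heading=300, draw]
  RT 60: heading 300 -> 240
  -- iteration 3/6 --
  FD 5: (7.5,-4.33) -> (5,-8.66) [heading=240, draw]
  RT 60: heading 240 -> 180
  -- iteration 4/6 --
  FD 5: (5,-8.66) -> (0,-8.66) [heading=180, draw]
  RT 60: heading 180 -> 120
  -- iteration 5/6 --
  FD 5: (0,-8.66) -> (-2.5,-4.33) [heading=120, draw]
  RT 60: heading 120 -> 60
  -- iteration 6/6 --
  FD 5: (-2.5,-4.33) -> (0,0) [heading=60, draw]
  RT 60: heading 60 -> 0
]
Final: pos=(0,0), heading=0, 6 segment(s) drawn

Start position: (0, 0)
Final position: (0, 0)
Distance = 0; < 1e-6 -> CLOSED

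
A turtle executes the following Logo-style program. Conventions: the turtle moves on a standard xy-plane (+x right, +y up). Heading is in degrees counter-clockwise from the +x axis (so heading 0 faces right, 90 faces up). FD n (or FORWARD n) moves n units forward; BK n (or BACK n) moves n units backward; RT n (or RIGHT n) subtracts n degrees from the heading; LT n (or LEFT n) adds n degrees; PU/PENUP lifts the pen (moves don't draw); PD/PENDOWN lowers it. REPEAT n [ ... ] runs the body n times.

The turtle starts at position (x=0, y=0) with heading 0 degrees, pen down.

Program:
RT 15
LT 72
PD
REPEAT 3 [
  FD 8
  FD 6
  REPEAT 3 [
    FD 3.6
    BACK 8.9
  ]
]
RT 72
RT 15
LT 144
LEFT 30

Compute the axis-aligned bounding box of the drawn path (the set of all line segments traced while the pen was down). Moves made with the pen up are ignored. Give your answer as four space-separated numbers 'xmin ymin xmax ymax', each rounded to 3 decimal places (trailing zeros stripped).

Answer: -3.104 -4.78 9.586 14.761

Derivation:
Executing turtle program step by step:
Start: pos=(0,0), heading=0, pen down
RT 15: heading 0 -> 345
LT 72: heading 345 -> 57
PD: pen down
REPEAT 3 [
  -- iteration 1/3 --
  FD 8: (0,0) -> (4.357,6.709) [heading=57, draw]
  FD 6: (4.357,6.709) -> (7.625,11.741) [heading=57, draw]
  REPEAT 3 [
    -- iteration 1/3 --
    FD 3.6: (7.625,11.741) -> (9.586,14.761) [heading=57, draw]
    BK 8.9: (9.586,14.761) -> (4.738,7.296) [heading=57, draw]
    -- iteration 2/3 --
    FD 3.6: (4.738,7.296) -> (6.699,10.316) [heading=57, draw]
    BK 8.9: (6.699,10.316) -> (1.852,2.851) [heading=57, draw]
    -- iteration 3/3 --
    FD 3.6: (1.852,2.851) -> (3.812,5.871) [heading=57, draw]
    BK 8.9: (3.812,5.871) -> (-1.035,-1.593) [heading=57, draw]
  ]
  -- iteration 2/3 --
  FD 8: (-1.035,-1.593) -> (3.322,5.116) [heading=57, draw]
  FD 6: (3.322,5.116) -> (6.59,10.148) [heading=57, draw]
  REPEAT 3 [
    -- iteration 1/3 --
    FD 3.6: (6.59,10.148) -> (8.551,13.167) [heading=57, draw]
    BK 8.9: (8.551,13.167) -> (3.704,5.703) [heading=57, draw]
    -- iteration 2/3 --
    FD 3.6: (3.704,5.703) -> (5.664,8.722) [heading=57, draw]
    BK 8.9: (5.664,8.722) -> (0.817,1.258) [heading=57, draw]
    -- iteration 3/3 --
    FD 3.6: (0.817,1.258) -> (2.778,4.277) [heading=57, draw]
    BK 8.9: (2.778,4.277) -> (-2.07,-3.187) [heading=57, draw]
  ]
  -- iteration 3/3 --
  FD 8: (-2.07,-3.187) -> (2.287,3.522) [heading=57, draw]
  FD 6: (2.287,3.522) -> (5.555,8.554) [heading=57, draw]
  REPEAT 3 [
    -- iteration 1/3 --
    FD 3.6: (5.555,8.554) -> (7.516,11.574) [heading=57, draw]
    BK 8.9: (7.516,11.574) -> (2.669,4.109) [heading=57, draw]
    -- iteration 2/3 --
    FD 3.6: (2.669,4.109) -> (4.629,7.129) [heading=57, draw]
    BK 8.9: (4.629,7.129) -> (-0.218,-0.335) [heading=57, draw]
    -- iteration 3/3 --
    FD 3.6: (-0.218,-0.335) -> (1.743,2.684) [heading=57, draw]
    BK 8.9: (1.743,2.684) -> (-3.104,-4.78) [heading=57, draw]
  ]
]
RT 72: heading 57 -> 345
RT 15: heading 345 -> 330
LT 144: heading 330 -> 114
LT 30: heading 114 -> 144
Final: pos=(-3.104,-4.78), heading=144, 24 segment(s) drawn

Segment endpoints: x in {-3.104, -2.07, -1.035, -0.218, 0, 0.817, 1.743, 1.852, 2.287, 2.669, 2.778, 3.322, 3.704, 3.812, 4.357, 4.629, 4.738, 5.555, 5.664, 6.59, 6.699, 7.516, 7.625, 8.551, 9.586}, y in {-4.78, -3.187, -1.593, -0.335, 0, 1.258, 2.684, 2.851, 3.522, 4.109, 4.277, 5.116, 5.703, 5.871, 6.709, 7.129, 7.296, 8.554, 8.722, 10.148, 10.316, 11.574, 11.741, 13.167, 14.761}
xmin=-3.104, ymin=-4.78, xmax=9.586, ymax=14.761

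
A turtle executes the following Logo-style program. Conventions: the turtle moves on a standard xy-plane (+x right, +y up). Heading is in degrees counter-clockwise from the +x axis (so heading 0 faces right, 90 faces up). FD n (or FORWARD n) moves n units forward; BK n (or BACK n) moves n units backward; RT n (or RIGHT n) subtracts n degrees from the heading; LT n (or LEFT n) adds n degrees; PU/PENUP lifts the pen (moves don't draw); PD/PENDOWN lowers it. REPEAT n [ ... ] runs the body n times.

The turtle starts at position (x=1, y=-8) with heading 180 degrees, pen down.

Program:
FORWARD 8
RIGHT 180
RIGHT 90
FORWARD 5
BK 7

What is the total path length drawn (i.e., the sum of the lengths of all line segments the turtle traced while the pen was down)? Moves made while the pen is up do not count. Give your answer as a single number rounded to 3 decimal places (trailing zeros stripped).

Answer: 20

Derivation:
Executing turtle program step by step:
Start: pos=(1,-8), heading=180, pen down
FD 8: (1,-8) -> (-7,-8) [heading=180, draw]
RT 180: heading 180 -> 0
RT 90: heading 0 -> 270
FD 5: (-7,-8) -> (-7,-13) [heading=270, draw]
BK 7: (-7,-13) -> (-7,-6) [heading=270, draw]
Final: pos=(-7,-6), heading=270, 3 segment(s) drawn

Segment lengths:
  seg 1: (1,-8) -> (-7,-8), length = 8
  seg 2: (-7,-8) -> (-7,-13), length = 5
  seg 3: (-7,-13) -> (-7,-6), length = 7
Total = 20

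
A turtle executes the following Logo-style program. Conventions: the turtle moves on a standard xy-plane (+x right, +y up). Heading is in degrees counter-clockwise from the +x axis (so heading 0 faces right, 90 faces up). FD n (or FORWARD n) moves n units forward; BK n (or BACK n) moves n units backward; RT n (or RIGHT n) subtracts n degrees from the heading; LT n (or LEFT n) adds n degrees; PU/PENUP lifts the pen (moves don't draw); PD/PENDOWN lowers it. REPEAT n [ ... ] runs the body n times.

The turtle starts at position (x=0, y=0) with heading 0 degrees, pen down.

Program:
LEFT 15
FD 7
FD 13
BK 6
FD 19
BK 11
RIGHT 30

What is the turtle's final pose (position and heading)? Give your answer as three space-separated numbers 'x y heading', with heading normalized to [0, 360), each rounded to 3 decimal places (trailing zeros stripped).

Executing turtle program step by step:
Start: pos=(0,0), heading=0, pen down
LT 15: heading 0 -> 15
FD 7: (0,0) -> (6.761,1.812) [heading=15, draw]
FD 13: (6.761,1.812) -> (19.319,5.176) [heading=15, draw]
BK 6: (19.319,5.176) -> (13.523,3.623) [heading=15, draw]
FD 19: (13.523,3.623) -> (31.876,8.541) [heading=15, draw]
BK 11: (31.876,8.541) -> (21.25,5.694) [heading=15, draw]
RT 30: heading 15 -> 345
Final: pos=(21.25,5.694), heading=345, 5 segment(s) drawn

Answer: 21.25 5.694 345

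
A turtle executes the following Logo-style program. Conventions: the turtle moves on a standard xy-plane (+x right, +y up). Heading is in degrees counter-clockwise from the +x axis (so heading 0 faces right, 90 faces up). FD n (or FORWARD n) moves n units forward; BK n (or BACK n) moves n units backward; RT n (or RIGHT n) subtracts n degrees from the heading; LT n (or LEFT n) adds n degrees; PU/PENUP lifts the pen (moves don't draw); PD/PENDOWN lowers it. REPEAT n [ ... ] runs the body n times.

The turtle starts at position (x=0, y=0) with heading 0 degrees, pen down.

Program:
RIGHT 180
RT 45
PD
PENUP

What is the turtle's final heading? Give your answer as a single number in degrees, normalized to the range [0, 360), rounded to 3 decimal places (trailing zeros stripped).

Executing turtle program step by step:
Start: pos=(0,0), heading=0, pen down
RT 180: heading 0 -> 180
RT 45: heading 180 -> 135
PD: pen down
PU: pen up
Final: pos=(0,0), heading=135, 0 segment(s) drawn

Answer: 135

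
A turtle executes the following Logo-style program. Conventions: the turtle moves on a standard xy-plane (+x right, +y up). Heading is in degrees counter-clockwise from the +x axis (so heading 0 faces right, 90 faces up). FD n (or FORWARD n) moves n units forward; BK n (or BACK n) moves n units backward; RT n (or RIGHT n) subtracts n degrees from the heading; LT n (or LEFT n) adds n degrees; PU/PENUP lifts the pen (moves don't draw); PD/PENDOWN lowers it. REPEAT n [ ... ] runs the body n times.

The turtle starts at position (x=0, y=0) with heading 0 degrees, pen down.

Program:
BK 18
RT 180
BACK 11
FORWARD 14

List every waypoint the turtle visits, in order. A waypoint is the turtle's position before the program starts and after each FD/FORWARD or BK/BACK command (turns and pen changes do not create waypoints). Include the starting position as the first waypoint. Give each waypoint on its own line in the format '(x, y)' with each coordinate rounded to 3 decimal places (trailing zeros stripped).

Answer: (0, 0)
(-18, 0)
(-7, 0)
(-21, 0)

Derivation:
Executing turtle program step by step:
Start: pos=(0,0), heading=0, pen down
BK 18: (0,0) -> (-18,0) [heading=0, draw]
RT 180: heading 0 -> 180
BK 11: (-18,0) -> (-7,0) [heading=180, draw]
FD 14: (-7,0) -> (-21,0) [heading=180, draw]
Final: pos=(-21,0), heading=180, 3 segment(s) drawn
Waypoints (4 total):
(0, 0)
(-18, 0)
(-7, 0)
(-21, 0)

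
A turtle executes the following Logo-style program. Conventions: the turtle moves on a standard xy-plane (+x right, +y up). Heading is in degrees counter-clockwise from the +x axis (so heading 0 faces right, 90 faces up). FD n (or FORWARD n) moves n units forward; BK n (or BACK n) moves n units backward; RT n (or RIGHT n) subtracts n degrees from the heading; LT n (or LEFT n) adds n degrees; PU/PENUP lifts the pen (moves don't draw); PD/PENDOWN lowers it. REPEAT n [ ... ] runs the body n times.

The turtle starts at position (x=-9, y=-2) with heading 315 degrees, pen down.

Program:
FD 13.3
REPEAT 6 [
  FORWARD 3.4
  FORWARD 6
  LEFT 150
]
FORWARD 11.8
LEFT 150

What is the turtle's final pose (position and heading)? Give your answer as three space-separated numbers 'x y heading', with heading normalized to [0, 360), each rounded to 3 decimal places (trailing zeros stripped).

Executing turtle program step by step:
Start: pos=(-9,-2), heading=315, pen down
FD 13.3: (-9,-2) -> (0.405,-11.405) [heading=315, draw]
REPEAT 6 [
  -- iteration 1/6 --
  FD 3.4: (0.405,-11.405) -> (2.809,-13.809) [heading=315, draw]
  FD 6: (2.809,-13.809) -> (7.051,-18.051) [heading=315, draw]
  LT 150: heading 315 -> 105
  -- iteration 2/6 --
  FD 3.4: (7.051,-18.051) -> (6.171,-14.767) [heading=105, draw]
  FD 6: (6.171,-14.767) -> (4.618,-8.972) [heading=105, draw]
  LT 150: heading 105 -> 255
  -- iteration 3/6 --
  FD 3.4: (4.618,-8.972) -> (3.738,-12.256) [heading=255, draw]
  FD 6: (3.738,-12.256) -> (2.186,-18.051) [heading=255, draw]
  LT 150: heading 255 -> 45
  -- iteration 4/6 --
  FD 3.4: (2.186,-18.051) -> (4.59,-15.647) [heading=45, draw]
  FD 6: (4.59,-15.647) -> (8.832,-11.405) [heading=45, draw]
  LT 150: heading 45 -> 195
  -- iteration 5/6 --
  FD 3.4: (8.832,-11.405) -> (5.548,-12.285) [heading=195, draw]
  FD 6: (5.548,-12.285) -> (-0.247,-13.837) [heading=195, draw]
  LT 150: heading 195 -> 345
  -- iteration 6/6 --
  FD 3.4: (-0.247,-13.837) -> (3.037,-14.717) [heading=345, draw]
  FD 6: (3.037,-14.717) -> (8.832,-16.27) [heading=345, draw]
  LT 150: heading 345 -> 135
]
FD 11.8: (8.832,-16.27) -> (0.488,-7.926) [heading=135, draw]
LT 150: heading 135 -> 285
Final: pos=(0.488,-7.926), heading=285, 14 segment(s) drawn

Answer: 0.488 -7.926 285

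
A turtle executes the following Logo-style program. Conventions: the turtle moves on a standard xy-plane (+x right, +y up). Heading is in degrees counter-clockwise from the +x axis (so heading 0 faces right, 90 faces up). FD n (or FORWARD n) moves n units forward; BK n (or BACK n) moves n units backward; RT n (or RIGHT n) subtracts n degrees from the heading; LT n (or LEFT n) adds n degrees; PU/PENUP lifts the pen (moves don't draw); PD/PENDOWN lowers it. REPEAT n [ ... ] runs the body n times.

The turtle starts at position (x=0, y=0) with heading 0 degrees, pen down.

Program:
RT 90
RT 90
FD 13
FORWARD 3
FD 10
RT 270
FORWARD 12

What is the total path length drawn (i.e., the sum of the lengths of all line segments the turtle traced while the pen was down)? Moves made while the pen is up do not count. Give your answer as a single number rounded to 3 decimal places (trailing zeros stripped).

Executing turtle program step by step:
Start: pos=(0,0), heading=0, pen down
RT 90: heading 0 -> 270
RT 90: heading 270 -> 180
FD 13: (0,0) -> (-13,0) [heading=180, draw]
FD 3: (-13,0) -> (-16,0) [heading=180, draw]
FD 10: (-16,0) -> (-26,0) [heading=180, draw]
RT 270: heading 180 -> 270
FD 12: (-26,0) -> (-26,-12) [heading=270, draw]
Final: pos=(-26,-12), heading=270, 4 segment(s) drawn

Segment lengths:
  seg 1: (0,0) -> (-13,0), length = 13
  seg 2: (-13,0) -> (-16,0), length = 3
  seg 3: (-16,0) -> (-26,0), length = 10
  seg 4: (-26,0) -> (-26,-12), length = 12
Total = 38

Answer: 38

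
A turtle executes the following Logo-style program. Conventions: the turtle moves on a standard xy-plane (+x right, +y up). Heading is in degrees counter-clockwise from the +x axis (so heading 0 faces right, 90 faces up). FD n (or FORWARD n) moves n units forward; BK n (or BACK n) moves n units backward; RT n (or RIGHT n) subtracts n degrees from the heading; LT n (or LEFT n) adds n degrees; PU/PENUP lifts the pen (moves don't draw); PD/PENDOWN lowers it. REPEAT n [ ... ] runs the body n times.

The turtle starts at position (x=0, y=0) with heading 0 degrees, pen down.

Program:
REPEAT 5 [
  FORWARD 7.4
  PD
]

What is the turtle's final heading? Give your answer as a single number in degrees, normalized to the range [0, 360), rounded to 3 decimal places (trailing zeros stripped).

Executing turtle program step by step:
Start: pos=(0,0), heading=0, pen down
REPEAT 5 [
  -- iteration 1/5 --
  FD 7.4: (0,0) -> (7.4,0) [heading=0, draw]
  PD: pen down
  -- iteration 2/5 --
  FD 7.4: (7.4,0) -> (14.8,0) [heading=0, draw]
  PD: pen down
  -- iteration 3/5 --
  FD 7.4: (14.8,0) -> (22.2,0) [heading=0, draw]
  PD: pen down
  -- iteration 4/5 --
  FD 7.4: (22.2,0) -> (29.6,0) [heading=0, draw]
  PD: pen down
  -- iteration 5/5 --
  FD 7.4: (29.6,0) -> (37,0) [heading=0, draw]
  PD: pen down
]
Final: pos=(37,0), heading=0, 5 segment(s) drawn

Answer: 0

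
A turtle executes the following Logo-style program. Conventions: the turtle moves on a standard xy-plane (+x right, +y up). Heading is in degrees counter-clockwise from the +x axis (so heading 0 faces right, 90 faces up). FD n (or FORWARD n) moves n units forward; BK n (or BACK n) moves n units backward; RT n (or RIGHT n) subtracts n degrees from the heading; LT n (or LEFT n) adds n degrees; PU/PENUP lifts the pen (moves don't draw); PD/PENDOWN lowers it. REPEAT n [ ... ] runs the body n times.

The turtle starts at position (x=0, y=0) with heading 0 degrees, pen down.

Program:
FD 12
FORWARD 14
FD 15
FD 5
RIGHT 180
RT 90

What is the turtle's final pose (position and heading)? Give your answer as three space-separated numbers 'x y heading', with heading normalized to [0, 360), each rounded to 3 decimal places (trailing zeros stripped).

Answer: 46 0 90

Derivation:
Executing turtle program step by step:
Start: pos=(0,0), heading=0, pen down
FD 12: (0,0) -> (12,0) [heading=0, draw]
FD 14: (12,0) -> (26,0) [heading=0, draw]
FD 15: (26,0) -> (41,0) [heading=0, draw]
FD 5: (41,0) -> (46,0) [heading=0, draw]
RT 180: heading 0 -> 180
RT 90: heading 180 -> 90
Final: pos=(46,0), heading=90, 4 segment(s) drawn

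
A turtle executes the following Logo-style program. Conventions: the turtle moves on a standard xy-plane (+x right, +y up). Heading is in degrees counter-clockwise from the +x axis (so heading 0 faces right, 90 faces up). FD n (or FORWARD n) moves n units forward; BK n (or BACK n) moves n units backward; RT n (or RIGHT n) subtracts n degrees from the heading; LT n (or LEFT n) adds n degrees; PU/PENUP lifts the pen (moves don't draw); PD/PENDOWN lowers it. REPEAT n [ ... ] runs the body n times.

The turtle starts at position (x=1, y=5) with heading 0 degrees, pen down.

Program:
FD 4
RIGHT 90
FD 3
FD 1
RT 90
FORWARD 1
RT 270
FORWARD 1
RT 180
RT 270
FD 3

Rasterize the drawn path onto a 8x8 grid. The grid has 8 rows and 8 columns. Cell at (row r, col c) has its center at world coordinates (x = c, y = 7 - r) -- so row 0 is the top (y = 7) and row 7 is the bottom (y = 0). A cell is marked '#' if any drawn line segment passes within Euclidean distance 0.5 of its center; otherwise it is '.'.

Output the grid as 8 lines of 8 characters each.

Answer: ........
........
.#####..
.....#..
.....#..
.....#..
....##..
.####...

Derivation:
Segment 0: (1,5) -> (5,5)
Segment 1: (5,5) -> (5,2)
Segment 2: (5,2) -> (5,1)
Segment 3: (5,1) -> (4,1)
Segment 4: (4,1) -> (4,-0)
Segment 5: (4,-0) -> (1,-0)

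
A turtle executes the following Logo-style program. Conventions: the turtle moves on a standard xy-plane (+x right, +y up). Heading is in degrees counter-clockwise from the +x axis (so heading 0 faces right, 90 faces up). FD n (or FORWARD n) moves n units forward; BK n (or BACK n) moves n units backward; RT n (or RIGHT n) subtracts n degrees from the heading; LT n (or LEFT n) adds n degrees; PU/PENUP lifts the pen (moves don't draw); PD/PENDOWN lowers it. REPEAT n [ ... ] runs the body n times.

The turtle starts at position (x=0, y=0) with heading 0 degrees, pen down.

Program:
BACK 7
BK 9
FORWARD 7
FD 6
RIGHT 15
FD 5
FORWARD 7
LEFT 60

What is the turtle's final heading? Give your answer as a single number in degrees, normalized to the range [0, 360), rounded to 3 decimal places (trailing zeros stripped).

Executing turtle program step by step:
Start: pos=(0,0), heading=0, pen down
BK 7: (0,0) -> (-7,0) [heading=0, draw]
BK 9: (-7,0) -> (-16,0) [heading=0, draw]
FD 7: (-16,0) -> (-9,0) [heading=0, draw]
FD 6: (-9,0) -> (-3,0) [heading=0, draw]
RT 15: heading 0 -> 345
FD 5: (-3,0) -> (1.83,-1.294) [heading=345, draw]
FD 7: (1.83,-1.294) -> (8.591,-3.106) [heading=345, draw]
LT 60: heading 345 -> 45
Final: pos=(8.591,-3.106), heading=45, 6 segment(s) drawn

Answer: 45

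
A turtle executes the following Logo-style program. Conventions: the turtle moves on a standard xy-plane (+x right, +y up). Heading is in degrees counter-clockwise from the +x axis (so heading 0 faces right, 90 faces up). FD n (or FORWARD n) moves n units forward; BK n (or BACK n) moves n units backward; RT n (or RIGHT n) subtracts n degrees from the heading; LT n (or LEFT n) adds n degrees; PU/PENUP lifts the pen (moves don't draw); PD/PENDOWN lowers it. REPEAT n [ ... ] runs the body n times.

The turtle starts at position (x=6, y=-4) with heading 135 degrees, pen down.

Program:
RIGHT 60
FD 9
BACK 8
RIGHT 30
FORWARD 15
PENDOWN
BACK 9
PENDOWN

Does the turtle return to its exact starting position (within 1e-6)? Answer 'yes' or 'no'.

Answer: no

Derivation:
Executing turtle program step by step:
Start: pos=(6,-4), heading=135, pen down
RT 60: heading 135 -> 75
FD 9: (6,-4) -> (8.329,4.693) [heading=75, draw]
BK 8: (8.329,4.693) -> (6.259,-3.034) [heading=75, draw]
RT 30: heading 75 -> 45
FD 15: (6.259,-3.034) -> (16.865,7.573) [heading=45, draw]
PD: pen down
BK 9: (16.865,7.573) -> (10.501,1.209) [heading=45, draw]
PD: pen down
Final: pos=(10.501,1.209), heading=45, 4 segment(s) drawn

Start position: (6, -4)
Final position: (10.501, 1.209)
Distance = 6.884; >= 1e-6 -> NOT closed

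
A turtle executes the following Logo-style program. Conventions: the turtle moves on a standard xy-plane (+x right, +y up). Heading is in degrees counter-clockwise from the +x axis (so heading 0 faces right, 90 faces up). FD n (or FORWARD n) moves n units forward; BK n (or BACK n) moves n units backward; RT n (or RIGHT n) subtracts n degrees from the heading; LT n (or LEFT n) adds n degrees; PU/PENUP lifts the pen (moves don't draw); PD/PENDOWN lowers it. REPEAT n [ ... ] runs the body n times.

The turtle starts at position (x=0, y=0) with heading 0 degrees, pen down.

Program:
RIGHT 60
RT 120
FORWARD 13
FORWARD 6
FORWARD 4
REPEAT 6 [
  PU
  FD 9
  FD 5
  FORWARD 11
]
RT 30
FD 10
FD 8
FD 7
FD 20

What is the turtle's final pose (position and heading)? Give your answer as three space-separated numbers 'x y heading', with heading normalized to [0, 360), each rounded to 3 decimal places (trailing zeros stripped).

Executing turtle program step by step:
Start: pos=(0,0), heading=0, pen down
RT 60: heading 0 -> 300
RT 120: heading 300 -> 180
FD 13: (0,0) -> (-13,0) [heading=180, draw]
FD 6: (-13,0) -> (-19,0) [heading=180, draw]
FD 4: (-19,0) -> (-23,0) [heading=180, draw]
REPEAT 6 [
  -- iteration 1/6 --
  PU: pen up
  FD 9: (-23,0) -> (-32,0) [heading=180, move]
  FD 5: (-32,0) -> (-37,0) [heading=180, move]
  FD 11: (-37,0) -> (-48,0) [heading=180, move]
  -- iteration 2/6 --
  PU: pen up
  FD 9: (-48,0) -> (-57,0) [heading=180, move]
  FD 5: (-57,0) -> (-62,0) [heading=180, move]
  FD 11: (-62,0) -> (-73,0) [heading=180, move]
  -- iteration 3/6 --
  PU: pen up
  FD 9: (-73,0) -> (-82,0) [heading=180, move]
  FD 5: (-82,0) -> (-87,0) [heading=180, move]
  FD 11: (-87,0) -> (-98,0) [heading=180, move]
  -- iteration 4/6 --
  PU: pen up
  FD 9: (-98,0) -> (-107,0) [heading=180, move]
  FD 5: (-107,0) -> (-112,0) [heading=180, move]
  FD 11: (-112,0) -> (-123,0) [heading=180, move]
  -- iteration 5/6 --
  PU: pen up
  FD 9: (-123,0) -> (-132,0) [heading=180, move]
  FD 5: (-132,0) -> (-137,0) [heading=180, move]
  FD 11: (-137,0) -> (-148,0) [heading=180, move]
  -- iteration 6/6 --
  PU: pen up
  FD 9: (-148,0) -> (-157,0) [heading=180, move]
  FD 5: (-157,0) -> (-162,0) [heading=180, move]
  FD 11: (-162,0) -> (-173,0) [heading=180, move]
]
RT 30: heading 180 -> 150
FD 10: (-173,0) -> (-181.66,5) [heading=150, move]
FD 8: (-181.66,5) -> (-188.588,9) [heading=150, move]
FD 7: (-188.588,9) -> (-194.651,12.5) [heading=150, move]
FD 20: (-194.651,12.5) -> (-211.971,22.5) [heading=150, move]
Final: pos=(-211.971,22.5), heading=150, 3 segment(s) drawn

Answer: -211.971 22.5 150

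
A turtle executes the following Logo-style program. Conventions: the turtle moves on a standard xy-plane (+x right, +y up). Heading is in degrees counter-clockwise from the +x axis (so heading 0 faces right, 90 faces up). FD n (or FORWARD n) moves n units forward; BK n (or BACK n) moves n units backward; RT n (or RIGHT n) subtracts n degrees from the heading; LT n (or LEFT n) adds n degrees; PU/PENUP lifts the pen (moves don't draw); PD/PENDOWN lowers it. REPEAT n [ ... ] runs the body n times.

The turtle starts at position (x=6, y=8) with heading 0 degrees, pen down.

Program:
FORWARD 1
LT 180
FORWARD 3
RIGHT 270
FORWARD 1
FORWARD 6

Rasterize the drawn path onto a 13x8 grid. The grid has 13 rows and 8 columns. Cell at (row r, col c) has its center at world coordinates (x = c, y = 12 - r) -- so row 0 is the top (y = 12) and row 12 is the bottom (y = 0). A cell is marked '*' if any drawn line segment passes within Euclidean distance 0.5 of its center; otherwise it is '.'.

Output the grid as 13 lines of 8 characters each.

Answer: ........
........
........
........
....****
....*...
....*...
....*...
....*...
....*...
....*...
....*...
........

Derivation:
Segment 0: (6,8) -> (7,8)
Segment 1: (7,8) -> (4,8)
Segment 2: (4,8) -> (4,7)
Segment 3: (4,7) -> (4,1)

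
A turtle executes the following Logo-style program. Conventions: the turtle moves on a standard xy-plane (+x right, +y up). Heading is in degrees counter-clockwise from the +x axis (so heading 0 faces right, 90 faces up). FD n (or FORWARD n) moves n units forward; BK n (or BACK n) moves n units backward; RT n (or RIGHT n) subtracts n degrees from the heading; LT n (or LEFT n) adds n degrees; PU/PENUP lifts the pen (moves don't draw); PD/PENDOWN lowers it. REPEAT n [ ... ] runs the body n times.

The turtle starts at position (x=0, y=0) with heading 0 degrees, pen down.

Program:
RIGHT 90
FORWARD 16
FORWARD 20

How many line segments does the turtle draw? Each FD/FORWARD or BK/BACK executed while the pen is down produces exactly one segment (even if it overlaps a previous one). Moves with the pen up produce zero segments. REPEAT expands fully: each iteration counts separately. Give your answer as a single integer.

Executing turtle program step by step:
Start: pos=(0,0), heading=0, pen down
RT 90: heading 0 -> 270
FD 16: (0,0) -> (0,-16) [heading=270, draw]
FD 20: (0,-16) -> (0,-36) [heading=270, draw]
Final: pos=(0,-36), heading=270, 2 segment(s) drawn
Segments drawn: 2

Answer: 2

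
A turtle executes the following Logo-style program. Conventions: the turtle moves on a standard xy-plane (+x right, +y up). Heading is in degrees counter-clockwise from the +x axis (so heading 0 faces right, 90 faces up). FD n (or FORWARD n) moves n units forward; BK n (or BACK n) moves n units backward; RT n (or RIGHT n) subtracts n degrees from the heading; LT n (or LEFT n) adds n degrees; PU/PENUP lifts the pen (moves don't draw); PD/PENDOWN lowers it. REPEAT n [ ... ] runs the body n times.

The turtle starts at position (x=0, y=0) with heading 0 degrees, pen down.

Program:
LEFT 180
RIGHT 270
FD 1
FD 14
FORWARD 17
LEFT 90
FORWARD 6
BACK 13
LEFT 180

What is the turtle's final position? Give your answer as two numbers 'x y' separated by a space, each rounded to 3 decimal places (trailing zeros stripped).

Executing turtle program step by step:
Start: pos=(0,0), heading=0, pen down
LT 180: heading 0 -> 180
RT 270: heading 180 -> 270
FD 1: (0,0) -> (0,-1) [heading=270, draw]
FD 14: (0,-1) -> (0,-15) [heading=270, draw]
FD 17: (0,-15) -> (0,-32) [heading=270, draw]
LT 90: heading 270 -> 0
FD 6: (0,-32) -> (6,-32) [heading=0, draw]
BK 13: (6,-32) -> (-7,-32) [heading=0, draw]
LT 180: heading 0 -> 180
Final: pos=(-7,-32), heading=180, 5 segment(s) drawn

Answer: -7 -32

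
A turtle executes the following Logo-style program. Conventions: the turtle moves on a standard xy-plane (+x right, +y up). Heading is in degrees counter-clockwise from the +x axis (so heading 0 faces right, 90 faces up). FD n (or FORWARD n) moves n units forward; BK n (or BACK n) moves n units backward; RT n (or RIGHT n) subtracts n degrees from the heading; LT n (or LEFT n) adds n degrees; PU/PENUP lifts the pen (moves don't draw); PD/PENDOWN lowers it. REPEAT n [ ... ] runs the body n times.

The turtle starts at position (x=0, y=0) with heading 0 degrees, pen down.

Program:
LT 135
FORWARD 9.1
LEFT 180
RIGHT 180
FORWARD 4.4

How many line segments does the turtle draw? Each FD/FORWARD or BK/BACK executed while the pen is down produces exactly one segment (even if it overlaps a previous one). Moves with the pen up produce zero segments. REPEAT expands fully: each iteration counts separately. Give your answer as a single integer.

Answer: 2

Derivation:
Executing turtle program step by step:
Start: pos=(0,0), heading=0, pen down
LT 135: heading 0 -> 135
FD 9.1: (0,0) -> (-6.435,6.435) [heading=135, draw]
LT 180: heading 135 -> 315
RT 180: heading 315 -> 135
FD 4.4: (-6.435,6.435) -> (-9.546,9.546) [heading=135, draw]
Final: pos=(-9.546,9.546), heading=135, 2 segment(s) drawn
Segments drawn: 2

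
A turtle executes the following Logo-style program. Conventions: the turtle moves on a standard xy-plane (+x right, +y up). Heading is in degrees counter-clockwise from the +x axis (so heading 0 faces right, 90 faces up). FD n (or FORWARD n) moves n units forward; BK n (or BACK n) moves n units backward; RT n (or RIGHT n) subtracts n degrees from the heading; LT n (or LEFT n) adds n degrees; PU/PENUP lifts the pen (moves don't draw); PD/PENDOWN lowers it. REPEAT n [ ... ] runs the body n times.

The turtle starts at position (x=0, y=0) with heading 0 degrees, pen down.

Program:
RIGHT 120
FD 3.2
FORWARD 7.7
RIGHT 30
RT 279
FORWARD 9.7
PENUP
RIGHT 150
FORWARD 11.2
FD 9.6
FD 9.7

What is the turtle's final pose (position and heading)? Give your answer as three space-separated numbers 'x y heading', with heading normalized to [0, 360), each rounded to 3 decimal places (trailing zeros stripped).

Answer: -25.677 0.699 141

Derivation:
Executing turtle program step by step:
Start: pos=(0,0), heading=0, pen down
RT 120: heading 0 -> 240
FD 3.2: (0,0) -> (-1.6,-2.771) [heading=240, draw]
FD 7.7: (-1.6,-2.771) -> (-5.45,-9.44) [heading=240, draw]
RT 30: heading 240 -> 210
RT 279: heading 210 -> 291
FD 9.7: (-5.45,-9.44) -> (-1.974,-18.495) [heading=291, draw]
PU: pen up
RT 150: heading 291 -> 141
FD 11.2: (-1.974,-18.495) -> (-10.678,-11.447) [heading=141, move]
FD 9.6: (-10.678,-11.447) -> (-18.138,-5.406) [heading=141, move]
FD 9.7: (-18.138,-5.406) -> (-25.677,0.699) [heading=141, move]
Final: pos=(-25.677,0.699), heading=141, 3 segment(s) drawn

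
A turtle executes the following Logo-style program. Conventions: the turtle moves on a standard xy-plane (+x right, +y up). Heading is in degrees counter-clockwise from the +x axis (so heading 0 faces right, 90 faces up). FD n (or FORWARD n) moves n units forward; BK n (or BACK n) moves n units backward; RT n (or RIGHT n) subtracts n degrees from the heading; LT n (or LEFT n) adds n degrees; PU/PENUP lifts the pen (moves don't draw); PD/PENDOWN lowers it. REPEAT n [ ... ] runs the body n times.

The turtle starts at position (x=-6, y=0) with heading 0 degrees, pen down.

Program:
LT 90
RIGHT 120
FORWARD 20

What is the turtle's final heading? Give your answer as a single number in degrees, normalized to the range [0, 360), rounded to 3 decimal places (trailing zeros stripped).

Answer: 330

Derivation:
Executing turtle program step by step:
Start: pos=(-6,0), heading=0, pen down
LT 90: heading 0 -> 90
RT 120: heading 90 -> 330
FD 20: (-6,0) -> (11.321,-10) [heading=330, draw]
Final: pos=(11.321,-10), heading=330, 1 segment(s) drawn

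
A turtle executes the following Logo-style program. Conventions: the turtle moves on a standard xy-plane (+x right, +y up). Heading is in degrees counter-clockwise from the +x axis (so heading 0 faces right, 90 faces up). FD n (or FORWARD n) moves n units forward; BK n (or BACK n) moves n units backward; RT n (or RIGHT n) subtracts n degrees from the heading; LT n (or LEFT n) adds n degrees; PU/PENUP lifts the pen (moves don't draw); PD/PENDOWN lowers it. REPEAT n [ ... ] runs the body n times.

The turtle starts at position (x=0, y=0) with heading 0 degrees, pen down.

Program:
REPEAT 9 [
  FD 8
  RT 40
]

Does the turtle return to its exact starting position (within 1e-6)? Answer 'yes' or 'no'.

Answer: yes

Derivation:
Executing turtle program step by step:
Start: pos=(0,0), heading=0, pen down
REPEAT 9 [
  -- iteration 1/9 --
  FD 8: (0,0) -> (8,0) [heading=0, draw]
  RT 40: heading 0 -> 320
  -- iteration 2/9 --
  FD 8: (8,0) -> (14.128,-5.142) [heading=320, draw]
  RT 40: heading 320 -> 280
  -- iteration 3/9 --
  FD 8: (14.128,-5.142) -> (15.518,-13.021) [heading=280, draw]
  RT 40: heading 280 -> 240
  -- iteration 4/9 --
  FD 8: (15.518,-13.021) -> (11.518,-19.949) [heading=240, draw]
  RT 40: heading 240 -> 200
  -- iteration 5/9 --
  FD 8: (11.518,-19.949) -> (4,-22.685) [heading=200, draw]
  RT 40: heading 200 -> 160
  -- iteration 6/9 --
  FD 8: (4,-22.685) -> (-3.518,-19.949) [heading=160, draw]
  RT 40: heading 160 -> 120
  -- iteration 7/9 --
  FD 8: (-3.518,-19.949) -> (-7.518,-13.021) [heading=120, draw]
  RT 40: heading 120 -> 80
  -- iteration 8/9 --
  FD 8: (-7.518,-13.021) -> (-6.128,-5.142) [heading=80, draw]
  RT 40: heading 80 -> 40
  -- iteration 9/9 --
  FD 8: (-6.128,-5.142) -> (0,0) [heading=40, draw]
  RT 40: heading 40 -> 0
]
Final: pos=(0,0), heading=0, 9 segment(s) drawn

Start position: (0, 0)
Final position: (0, 0)
Distance = 0; < 1e-6 -> CLOSED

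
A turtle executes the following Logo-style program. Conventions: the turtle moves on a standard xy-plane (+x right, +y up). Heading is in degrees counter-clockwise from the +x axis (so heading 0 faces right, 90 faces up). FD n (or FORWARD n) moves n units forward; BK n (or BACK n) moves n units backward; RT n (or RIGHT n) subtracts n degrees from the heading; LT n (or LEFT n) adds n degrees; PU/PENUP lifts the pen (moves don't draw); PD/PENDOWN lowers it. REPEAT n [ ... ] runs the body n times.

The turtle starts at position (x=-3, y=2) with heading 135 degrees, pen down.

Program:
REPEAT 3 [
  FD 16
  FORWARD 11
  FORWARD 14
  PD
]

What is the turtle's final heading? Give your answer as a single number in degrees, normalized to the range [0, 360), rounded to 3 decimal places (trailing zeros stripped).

Executing turtle program step by step:
Start: pos=(-3,2), heading=135, pen down
REPEAT 3 [
  -- iteration 1/3 --
  FD 16: (-3,2) -> (-14.314,13.314) [heading=135, draw]
  FD 11: (-14.314,13.314) -> (-22.092,21.092) [heading=135, draw]
  FD 14: (-22.092,21.092) -> (-31.991,30.991) [heading=135, draw]
  PD: pen down
  -- iteration 2/3 --
  FD 16: (-31.991,30.991) -> (-43.305,42.305) [heading=135, draw]
  FD 11: (-43.305,42.305) -> (-51.083,50.083) [heading=135, draw]
  FD 14: (-51.083,50.083) -> (-60.983,59.983) [heading=135, draw]
  PD: pen down
  -- iteration 3/3 --
  FD 16: (-60.983,59.983) -> (-72.296,71.296) [heading=135, draw]
  FD 11: (-72.296,71.296) -> (-80.075,79.075) [heading=135, draw]
  FD 14: (-80.075,79.075) -> (-89.974,88.974) [heading=135, draw]
  PD: pen down
]
Final: pos=(-89.974,88.974), heading=135, 9 segment(s) drawn

Answer: 135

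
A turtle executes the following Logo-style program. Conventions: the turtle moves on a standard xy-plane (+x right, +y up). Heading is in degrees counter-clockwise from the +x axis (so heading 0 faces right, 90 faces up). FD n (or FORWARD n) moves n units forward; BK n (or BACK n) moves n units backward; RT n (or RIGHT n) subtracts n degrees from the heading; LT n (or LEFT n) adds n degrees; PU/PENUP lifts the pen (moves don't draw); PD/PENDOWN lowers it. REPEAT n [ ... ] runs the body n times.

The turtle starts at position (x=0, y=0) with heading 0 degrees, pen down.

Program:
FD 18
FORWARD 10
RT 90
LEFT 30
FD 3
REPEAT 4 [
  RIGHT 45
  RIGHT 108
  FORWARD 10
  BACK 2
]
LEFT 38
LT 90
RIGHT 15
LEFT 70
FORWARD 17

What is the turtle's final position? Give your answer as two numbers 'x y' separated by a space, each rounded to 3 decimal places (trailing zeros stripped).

Executing turtle program step by step:
Start: pos=(0,0), heading=0, pen down
FD 18: (0,0) -> (18,0) [heading=0, draw]
FD 10: (18,0) -> (28,0) [heading=0, draw]
RT 90: heading 0 -> 270
LT 30: heading 270 -> 300
FD 3: (28,0) -> (29.5,-2.598) [heading=300, draw]
REPEAT 4 [
  -- iteration 1/4 --
  RT 45: heading 300 -> 255
  RT 108: heading 255 -> 147
  FD 10: (29.5,-2.598) -> (21.113,2.848) [heading=147, draw]
  BK 2: (21.113,2.848) -> (22.791,1.759) [heading=147, draw]
  -- iteration 2/4 --
  RT 45: heading 147 -> 102
  RT 108: heading 102 -> 354
  FD 10: (22.791,1.759) -> (32.736,0.714) [heading=354, draw]
  BK 2: (32.736,0.714) -> (30.747,0.923) [heading=354, draw]
  -- iteration 3/4 --
  RT 45: heading 354 -> 309
  RT 108: heading 309 -> 201
  FD 10: (30.747,0.923) -> (21.411,-2.661) [heading=201, draw]
  BK 2: (21.411,-2.661) -> (23.278,-1.944) [heading=201, draw]
  -- iteration 4/4 --
  RT 45: heading 201 -> 156
  RT 108: heading 156 -> 48
  FD 10: (23.278,-1.944) -> (29.969,5.487) [heading=48, draw]
  BK 2: (29.969,5.487) -> (28.631,4.001) [heading=48, draw]
]
LT 38: heading 48 -> 86
LT 90: heading 86 -> 176
RT 15: heading 176 -> 161
LT 70: heading 161 -> 231
FD 17: (28.631,4.001) -> (17.933,-9.21) [heading=231, draw]
Final: pos=(17.933,-9.21), heading=231, 12 segment(s) drawn

Answer: 17.933 -9.21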